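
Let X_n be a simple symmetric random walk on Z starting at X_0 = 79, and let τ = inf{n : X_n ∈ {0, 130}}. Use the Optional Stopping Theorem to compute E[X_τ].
E[X_τ] = 79

X_n is a martingale and τ is a bounded-mean stopping time (indeed τ is finite a.s. with bounded expectation since the walk is in a bounded region). By the OST, E[X_τ] = E[X_0] = 79. Equivalently: E[X_τ] = 130 · P(hit 130 first) + 0 · P(hit 0 first) = 130 · (79/130) = 79.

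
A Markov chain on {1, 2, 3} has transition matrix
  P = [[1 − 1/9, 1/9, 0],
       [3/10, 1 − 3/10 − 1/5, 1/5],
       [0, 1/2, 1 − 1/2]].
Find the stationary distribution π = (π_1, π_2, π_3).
π = (27/41, 10/41, 4/41)

This is a birth-death chain on three states, which satisfies detailed balance: π_1 · P_{12} = π_2 · P_{21} and π_2 · P_{23} = π_3 · P_{32}.
From π_1 · 1/9 = π_2 · 3/10: π_2/π_1 = (1/9)/(3/10) = 10/27.
From π_2 · 1/5 = π_3 · 1/2: π_3/π_2 = (1/5)/(1/2) = 2/5.
Take π_1 proportional to 1; then unnormalized π = (1, 10/27, 4/27). Normalize by dividing by the sum 41/27:
  π = (27/41, 10/41, 4/41).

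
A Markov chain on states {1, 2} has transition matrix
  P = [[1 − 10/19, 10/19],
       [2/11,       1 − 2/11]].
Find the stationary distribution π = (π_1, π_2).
π_1 = 19/74, π_2 = 55/74

Solve πP = π with π_1 + π_2 = 1. From πP = π: π_1 · (1 − 10/19) + π_2 · 2/11 = π_1 ⇒ π_2 · 2/11 = π_1 · 10/19 ⇒ π_2/π_1 = (10/19)/(2/11) = 55/19. Together with π_1 + π_2 = 1:
  π_1 = (2/11)/(10/19 + 2/11) = (2/11)/(148/209) = 19/74,
  π_2 = (10/19)/(10/19 + 2/11) = (10/19)/(148/209) = 55/74.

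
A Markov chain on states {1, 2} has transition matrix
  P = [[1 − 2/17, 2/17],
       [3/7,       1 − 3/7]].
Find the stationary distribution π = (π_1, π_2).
π_1 = 51/65, π_2 = 14/65

Solve πP = π with π_1 + π_2 = 1. From πP = π: π_1 · (1 − 2/17) + π_2 · 3/7 = π_1 ⇒ π_2 · 3/7 = π_1 · 2/17 ⇒ π_2/π_1 = (2/17)/(3/7) = 14/51. Together with π_1 + π_2 = 1:
  π_1 = (3/7)/(2/17 + 3/7) = (3/7)/(65/119) = 51/65,
  π_2 = (2/17)/(2/17 + 3/7) = (2/17)/(65/119) = 14/65.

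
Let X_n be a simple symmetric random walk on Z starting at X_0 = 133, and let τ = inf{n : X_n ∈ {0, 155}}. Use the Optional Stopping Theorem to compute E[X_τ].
E[X_τ] = 133

X_n is a martingale and τ is a bounded-mean stopping time (indeed τ is finite a.s. with bounded expectation since the walk is in a bounded region). By the OST, E[X_τ] = E[X_0] = 133. Equivalently: E[X_τ] = 155 · P(hit 155 first) + 0 · P(hit 0 first) = 155 · (133/155) = 133.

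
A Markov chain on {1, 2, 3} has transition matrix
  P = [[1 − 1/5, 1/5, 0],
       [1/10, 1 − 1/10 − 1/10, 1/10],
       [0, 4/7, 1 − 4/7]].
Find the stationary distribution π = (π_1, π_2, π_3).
π = (20/67, 40/67, 7/67)

This is a birth-death chain on three states, which satisfies detailed balance: π_1 · P_{12} = π_2 · P_{21} and π_2 · P_{23} = π_3 · P_{32}.
From π_1 · 1/5 = π_2 · 1/10: π_2/π_1 = (1/5)/(1/10) = 2.
From π_2 · 1/10 = π_3 · 4/7: π_3/π_2 = (1/10)/(4/7) = 7/40.
Take π_1 proportional to 1; then unnormalized π = (1, 2, 7/20). Normalize by dividing by the sum 67/20:
  π = (20/67, 40/67, 7/67).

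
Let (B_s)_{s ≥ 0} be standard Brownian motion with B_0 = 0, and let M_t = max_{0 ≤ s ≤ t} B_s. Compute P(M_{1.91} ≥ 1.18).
P(M_{1.91} ≥ 1.18) = 2·P(B_{1.91} ≥ 1.18) = 2(1 − Φ(1.18/√1.91)) ≈ 0.3932

By the reflection principle for Brownian motion, P(M_t ≥ a) = 2 · P(B_t ≥ a) for a ≥ 0. Since B_t ~ N(0, t), P(B_t ≥ 1.18) = 1 − Φ(1.18/√t) = 1 − Φ(1.18/√1.91) = 1 − Φ(0.8538). So
  P(M_{1.91} ≥ 1.18) = 2(1 − Φ(0.8538)) ≈ 0.3932.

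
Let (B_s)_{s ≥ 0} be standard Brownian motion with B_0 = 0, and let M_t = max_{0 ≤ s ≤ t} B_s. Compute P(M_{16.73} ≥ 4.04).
P(M_{16.73} ≥ 4.04) = 2·P(B_{16.73} ≥ 4.04) = 2(1 − Φ(4.04/√16.73)) ≈ 0.3233

By the reflection principle for Brownian motion, P(M_t ≥ a) = 2 · P(B_t ≥ a) for a ≥ 0. Since B_t ~ N(0, t), P(B_t ≥ 4.04) = 1 − Φ(4.04/√t) = 1 − Φ(4.04/√16.73) = 1 − Φ(0.9877). So
  P(M_{16.73} ≥ 4.04) = 2(1 − Φ(0.9877)) ≈ 0.3233.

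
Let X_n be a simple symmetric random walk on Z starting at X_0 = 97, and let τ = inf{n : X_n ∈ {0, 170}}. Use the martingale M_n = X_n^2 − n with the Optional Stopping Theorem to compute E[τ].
E[τ] = 7081

M_n = X_n^2 − n is a martingale (since E[X_{n+1}^2 | F_n] = X_n^2 + 1). By OST (τ has finite mean in a bounded region), E[M_τ] = E[M_0] = X_0^2 − 0 = 97^2 = 9409. Also E[M_τ] = E[X_τ^2] − E[τ]. The walk exits at 0 or 170, with P(hit 170 first) = 97/170, so E[X_τ^2] = 170^2 · 97/170 + 0 = 16490. Thus E[τ] = E[X_τ^2] − E[M_τ] = 16490 − 9409 = 7081 = 97(170 − 97) = 7081.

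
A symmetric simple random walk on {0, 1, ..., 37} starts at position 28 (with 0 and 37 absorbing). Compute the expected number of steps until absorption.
E[τ | X_0 = 28] = 252

Let v_k = E[τ | X_0 = k]. Boundary: v_0 = v_37 = 0. Recurrence: v_k = 1 + (v_{k-1} + v_{k+1})/2 for 1 ≤ k ≤ 36. The particular solution to v_k − (v_{k-1} + v_{k+1})/2 = 1 is v_k = −k^2. Adding homogeneous solution A + B k and matching boundaries gives v_k = k (37 − k). Substituting k = 28: v_28 = 28 · 9 = 252.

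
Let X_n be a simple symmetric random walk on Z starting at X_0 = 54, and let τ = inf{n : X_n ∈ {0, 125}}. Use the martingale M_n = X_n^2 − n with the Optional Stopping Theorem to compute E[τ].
E[τ] = 3834

M_n = X_n^2 − n is a martingale (since E[X_{n+1}^2 | F_n] = X_n^2 + 1). By OST (τ has finite mean in a bounded region), E[M_τ] = E[M_0] = X_0^2 − 0 = 54^2 = 2916. Also E[M_τ] = E[X_τ^2] − E[τ]. The walk exits at 0 or 125, with P(hit 125 first) = 54/125, so E[X_τ^2] = 125^2 · 54/125 + 0 = 6750. Thus E[τ] = E[X_τ^2] − E[M_τ] = 6750 − 2916 = 3834 = 54(125 − 54) = 3834.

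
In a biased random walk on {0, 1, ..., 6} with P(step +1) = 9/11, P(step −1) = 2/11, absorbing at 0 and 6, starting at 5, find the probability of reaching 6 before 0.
P(hit 6 before 0) = (1 − (2/9)^5) / (1 − (2/9)^6) = 75879/75911

Let u_k denote P(reach 6 before 0 | start at k). Boundary: u_0 = 0, u_6 = 1. Recurrence: u_k = 9/11·u_{k+1} + 2/11·u_{k-1} for 1 ≤ k ≤ 5. Try u_k = A + B·r^k with r = q/p = (2/11)/(9/11) = 2/9. Substitution satisfies the recurrence; boundary conditions give:
  u_k = (1 − r^k) / (1 − r^N) = (1 − (2/9)^5) / (1 − (2/9)^6) = 75879/75911.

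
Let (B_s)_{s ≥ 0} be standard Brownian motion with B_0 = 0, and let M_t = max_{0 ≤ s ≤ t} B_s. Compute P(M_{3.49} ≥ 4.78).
P(M_{3.49} ≥ 4.78) = 2·P(B_{3.49} ≥ 4.78) = 2(1 − Φ(4.78/√3.49)) ≈ 0.0105

By the reflection principle for Brownian motion, P(M_t ≥ a) = 2 · P(B_t ≥ a) for a ≥ 0. Since B_t ~ N(0, t), P(B_t ≥ 4.78) = 1 − Φ(4.78/√t) = 1 − Φ(4.78/√3.49) = 1 − Φ(2.5587). So
  P(M_{3.49} ≥ 4.78) = 2(1 − Φ(2.5587)) ≈ 0.0105.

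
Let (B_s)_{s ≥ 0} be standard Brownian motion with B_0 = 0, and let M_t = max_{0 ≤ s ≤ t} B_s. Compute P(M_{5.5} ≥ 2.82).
P(M_{5.5} ≥ 2.82) = 2·P(B_{5.5} ≥ 2.82) = 2(1 − Φ(2.82/√5.5)) ≈ 0.2292

By the reflection principle for Brownian motion, P(M_t ≥ a) = 2 · P(B_t ≥ a) for a ≥ 0. Since B_t ~ N(0, t), P(B_t ≥ 2.82) = 1 − Φ(2.82/√t) = 1 − Φ(2.82/√5.5) = 1 − Φ(1.2025). So
  P(M_{5.5} ≥ 2.82) = 2(1 − Φ(1.2025)) ≈ 0.2292.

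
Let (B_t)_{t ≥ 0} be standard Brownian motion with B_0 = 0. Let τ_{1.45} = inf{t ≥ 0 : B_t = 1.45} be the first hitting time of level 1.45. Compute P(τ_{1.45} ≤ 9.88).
P(τ_{1.45} ≤ 9.88) = 2(1 − Φ(1.45/√9.88)) = 2(1 − Φ(0.4613)) ≈ 0.6446

By the reflection principle for standard BM, P(τ_b ≤ t) = 2 · P(B_t ≥ b). Since B_t ~ N(0, t), P(B_t ≥ 1.45) = 1 − Φ(1.45/√t) = 1 − Φ(1.45/√9.88) = 1 − Φ(0.4613) ≈ 0.32229. Doubling: P(τ_{1.45} ≤ 9.88) ≈ 2 · 0.32229 = 0.64458 ≈ 0.6446.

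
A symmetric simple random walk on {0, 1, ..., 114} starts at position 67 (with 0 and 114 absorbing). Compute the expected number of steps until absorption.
E[τ | X_0 = 67] = 3149

Let v_k = E[τ | X_0 = k]. Boundary: v_0 = v_114 = 0. Recurrence: v_k = 1 + (v_{k-1} + v_{k+1})/2 for 1 ≤ k ≤ 113. The particular solution to v_k − (v_{k-1} + v_{k+1})/2 = 1 is v_k = −k^2. Adding homogeneous solution A + B k and matching boundaries gives v_k = k (114 − k). Substituting k = 67: v_67 = 67 · 47 = 3149.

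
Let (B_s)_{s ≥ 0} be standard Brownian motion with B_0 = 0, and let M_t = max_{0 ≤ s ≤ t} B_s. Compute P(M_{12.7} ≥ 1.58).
P(M_{12.7} ≥ 1.58) = 2·P(B_{12.7} ≥ 1.58) = 2(1 − Φ(1.58/√12.7)) ≈ 0.6575

By the reflection principle for Brownian motion, P(M_t ≥ a) = 2 · P(B_t ≥ a) for a ≥ 0. Since B_t ~ N(0, t), P(B_t ≥ 1.58) = 1 − Φ(1.58/√t) = 1 − Φ(1.58/√12.7) = 1 − Φ(0.4434). So
  P(M_{12.7} ≥ 1.58) = 2(1 − Φ(0.4434)) ≈ 0.6575.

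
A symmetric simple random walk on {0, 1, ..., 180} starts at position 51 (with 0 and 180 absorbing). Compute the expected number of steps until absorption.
E[τ | X_0 = 51] = 6579

Let v_k = E[τ | X_0 = k]. Boundary: v_0 = v_180 = 0. Recurrence: v_k = 1 + (v_{k-1} + v_{k+1})/2 for 1 ≤ k ≤ 179. The particular solution to v_k − (v_{k-1} + v_{k+1})/2 = 1 is v_k = −k^2. Adding homogeneous solution A + B k and matching boundaries gives v_k = k (180 − k). Substituting k = 51: v_51 = 51 · 129 = 6579.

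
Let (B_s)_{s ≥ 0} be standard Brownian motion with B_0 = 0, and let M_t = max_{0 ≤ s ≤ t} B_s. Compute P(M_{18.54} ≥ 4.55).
P(M_{18.54} ≥ 4.55) = 2·P(B_{18.54} ≥ 4.55) = 2(1 − Φ(4.55/√18.54)) ≈ 0.2906

By the reflection principle for Brownian motion, P(M_t ≥ a) = 2 · P(B_t ≥ a) for a ≥ 0. Since B_t ~ N(0, t), P(B_t ≥ 4.55) = 1 − Φ(4.55/√t) = 1 − Φ(4.55/√18.54) = 1 − Φ(1.0567). So
  P(M_{18.54} ≥ 4.55) = 2(1 − Φ(1.0567)) ≈ 0.2906.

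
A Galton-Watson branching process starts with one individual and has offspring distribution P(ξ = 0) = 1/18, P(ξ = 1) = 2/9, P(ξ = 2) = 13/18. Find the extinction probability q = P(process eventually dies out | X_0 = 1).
q = 1/13

The pgf is f(s) = 1/18 + 2/9·s + 13/18·s². The extinction probability q is the smallest fixed point of f in [0, 1]. Setting s = f(s):
  13/18·s² + (2/9 − 1)·s + 1/18 = 0
  13/18·s² − (1/18 + 13/18)·s + 1/18 = 0
which factors as (s − 1)·(13/18·s − 1/18) = 0, giving roots s = 1 and s = (1/18)/(13/18) = 1/13.
Mean offspring μ = 2/9 + 2·13/18 = 5/3 > 1 (supercritical), so q < 1. The extinction probability is the smaller root: q = (1/18)/(13/18) = 1/13.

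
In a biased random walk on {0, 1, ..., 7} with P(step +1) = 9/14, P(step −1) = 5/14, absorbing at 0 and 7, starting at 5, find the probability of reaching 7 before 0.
P(hit 7 before 0) = (1 − (5/9)^5) / (1 − (5/9)^7) = 1132461/1176211

Let u_k denote P(reach 7 before 0 | start at k). Boundary: u_0 = 0, u_7 = 1. Recurrence: u_k = 9/14·u_{k+1} + 5/14·u_{k-1} for 1 ≤ k ≤ 6. Try u_k = A + B·r^k with r = q/p = (5/14)/(9/14) = 5/9. Substitution satisfies the recurrence; boundary conditions give:
  u_k = (1 − r^k) / (1 − r^N) = (1 − (5/9)^5) / (1 − (5/9)^7) = 1132461/1176211.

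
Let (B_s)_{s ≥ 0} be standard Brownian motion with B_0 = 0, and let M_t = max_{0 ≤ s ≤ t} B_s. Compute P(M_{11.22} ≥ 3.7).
P(M_{11.22} ≥ 3.7) = 2·P(B_{11.22} ≥ 3.7) = 2(1 − Φ(3.7/√11.22)) ≈ 0.2693

By the reflection principle for Brownian motion, P(M_t ≥ a) = 2 · P(B_t ≥ a) for a ≥ 0. Since B_t ~ N(0, t), P(B_t ≥ 3.7) = 1 − Φ(3.7/√t) = 1 − Φ(3.7/√11.22) = 1 − Φ(1.1046). So
  P(M_{11.22} ≥ 3.7) = 2(1 − Φ(1.1046)) ≈ 0.2693.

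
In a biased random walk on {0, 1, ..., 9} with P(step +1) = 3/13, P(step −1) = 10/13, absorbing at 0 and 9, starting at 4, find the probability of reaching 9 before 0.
P(hit 9 before 0) = (1 − (10/3)^4) / (1 − (10/3)^9) = 344331/142854331

Let u_k denote P(reach 9 before 0 | start at k). Boundary: u_0 = 0, u_9 = 1. Recurrence: u_k = 3/13·u_{k+1} + 10/13·u_{k-1} for 1 ≤ k ≤ 8. Try u_k = A + B·r^k with r = q/p = (10/13)/(3/13) = 10/3. Substitution satisfies the recurrence; boundary conditions give:
  u_k = (1 − r^k) / (1 − r^N) = (1 − (10/3)^4) / (1 − (10/3)^9) = 344331/142854331.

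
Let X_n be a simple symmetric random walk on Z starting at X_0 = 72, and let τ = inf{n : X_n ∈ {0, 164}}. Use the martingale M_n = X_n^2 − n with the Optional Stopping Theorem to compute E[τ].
E[τ] = 6624

M_n = X_n^2 − n is a martingale (since E[X_{n+1}^2 | F_n] = X_n^2 + 1). By OST (τ has finite mean in a bounded region), E[M_τ] = E[M_0] = X_0^2 − 0 = 72^2 = 5184. Also E[M_τ] = E[X_τ^2] − E[τ]. The walk exits at 0 or 164, with P(hit 164 first) = 72/164, so E[X_τ^2] = 164^2 · 72/164 + 0 = 11808. Thus E[τ] = E[X_τ^2] − E[M_τ] = 11808 − 5184 = 6624 = 72(164 − 72) = 6624.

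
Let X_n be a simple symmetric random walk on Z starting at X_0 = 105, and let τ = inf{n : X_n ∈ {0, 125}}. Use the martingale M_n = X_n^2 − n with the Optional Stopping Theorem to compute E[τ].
E[τ] = 2100

M_n = X_n^2 − n is a martingale (since E[X_{n+1}^2 | F_n] = X_n^2 + 1). By OST (τ has finite mean in a bounded region), E[M_τ] = E[M_0] = X_0^2 − 0 = 105^2 = 11025. Also E[M_τ] = E[X_τ^2] − E[τ]. The walk exits at 0 or 125, with P(hit 125 first) = 105/125, so E[X_τ^2] = 125^2 · 105/125 + 0 = 13125. Thus E[τ] = E[X_τ^2] − E[M_τ] = 13125 − 11025 = 2100 = 105(125 − 105) = 2100.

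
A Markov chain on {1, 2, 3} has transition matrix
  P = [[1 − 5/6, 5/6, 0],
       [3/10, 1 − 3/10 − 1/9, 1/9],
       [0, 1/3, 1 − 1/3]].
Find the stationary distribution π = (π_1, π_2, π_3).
π = (27/127, 75/127, 25/127)

This is a birth-death chain on three states, which satisfies detailed balance: π_1 · P_{12} = π_2 · P_{21} and π_2 · P_{23} = π_3 · P_{32}.
From π_1 · 5/6 = π_2 · 3/10: π_2/π_1 = (5/6)/(3/10) = 25/9.
From π_2 · 1/9 = π_3 · 1/3: π_3/π_2 = (1/9)/(1/3) = 1/3.
Take π_1 proportional to 1; then unnormalized π = (1, 25/9, 25/27). Normalize by dividing by the sum 127/27:
  π = (27/127, 75/127, 25/127).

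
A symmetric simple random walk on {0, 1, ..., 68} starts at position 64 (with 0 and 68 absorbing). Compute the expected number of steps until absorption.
E[τ | X_0 = 64] = 256

Let v_k = E[τ | X_0 = k]. Boundary: v_0 = v_68 = 0. Recurrence: v_k = 1 + (v_{k-1} + v_{k+1})/2 for 1 ≤ k ≤ 67. The particular solution to v_k − (v_{k-1} + v_{k+1})/2 = 1 is v_k = −k^2. Adding homogeneous solution A + B k and matching boundaries gives v_k = k (68 − k). Substituting k = 64: v_64 = 64 · 4 = 256.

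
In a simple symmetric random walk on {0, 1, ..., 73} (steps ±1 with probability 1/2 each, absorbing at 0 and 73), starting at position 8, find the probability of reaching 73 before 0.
P(hit 73 before 0) = 8/73

Let u_k = P(hit 73 before 0 | start at k). Then u_0 = 0, u_73 = 1, and u_k = u_{k-1}/2 + u_{k+1}/2 for 1 ≤ k ≤ 72. This harmonic recurrence is solved by u_k = k/73, giving u_8 = 8/73.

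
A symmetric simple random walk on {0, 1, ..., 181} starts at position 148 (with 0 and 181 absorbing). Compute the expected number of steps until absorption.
E[τ | X_0 = 148] = 4884

Let v_k = E[τ | X_0 = k]. Boundary: v_0 = v_181 = 0. Recurrence: v_k = 1 + (v_{k-1} + v_{k+1})/2 for 1 ≤ k ≤ 180. The particular solution to v_k − (v_{k-1} + v_{k+1})/2 = 1 is v_k = −k^2. Adding homogeneous solution A + B k and matching boundaries gives v_k = k (181 − k). Substituting k = 148: v_148 = 148 · 33 = 4884.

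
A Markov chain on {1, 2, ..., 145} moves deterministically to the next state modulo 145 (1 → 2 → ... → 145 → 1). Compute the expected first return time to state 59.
E[T_59 | X_0 = 59] = 145

The chain cycles deterministically, so starting at state 59 it returns in exactly 145 steps. Equivalently, the stationary distribution is uniform π_j = 1/145 for every state j, so by Kac's formula E[T_59] = 1/π_59 = 145.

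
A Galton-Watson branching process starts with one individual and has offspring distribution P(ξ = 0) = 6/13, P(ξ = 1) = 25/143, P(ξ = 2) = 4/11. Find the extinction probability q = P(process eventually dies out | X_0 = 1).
q = 1

Mean offspring μ = 0·6/13 + 1·25/143 + 2·4/11 = 129/143 ≤ 1. For μ ≤ 1 with offspring not concentrated at 1, the Galton-Watson process goes extinct almost surely, so q = 1.
(Algebraic check: The pgf is f(s) = 6/13 + 25/143·s + 4/11·s². The extinction probability q is the smallest fixed point of f in [0, 1]. Setting s = f(s):
  4/11·s² + (25/143 − 1)·s + 6/13 = 0
  4/11·s² − (6/13 + 4/11)·s + 6/13 = 0
which factors as (s − 1)·(4/11·s − 6/13) = 0, giving roots s = 1 and s = (6/13)/(4/11) = 33/26. Since 33/26 ≥ 1, the smallest root in [0, 1] is s = 1.)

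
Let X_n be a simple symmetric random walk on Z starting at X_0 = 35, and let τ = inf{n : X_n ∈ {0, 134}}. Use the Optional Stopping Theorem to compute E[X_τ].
E[X_τ] = 35

X_n is a martingale and τ is a bounded-mean stopping time (indeed τ is finite a.s. with bounded expectation since the walk is in a bounded region). By the OST, E[X_τ] = E[X_0] = 35. Equivalently: E[X_τ] = 134 · P(hit 134 first) + 0 · P(hit 0 first) = 134 · (35/134) = 35.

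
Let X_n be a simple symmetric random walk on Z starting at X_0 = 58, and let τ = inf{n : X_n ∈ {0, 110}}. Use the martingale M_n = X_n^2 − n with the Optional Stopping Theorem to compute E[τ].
E[τ] = 3016

M_n = X_n^2 − n is a martingale (since E[X_{n+1}^2 | F_n] = X_n^2 + 1). By OST (τ has finite mean in a bounded region), E[M_τ] = E[M_0] = X_0^2 − 0 = 58^2 = 3364. Also E[M_τ] = E[X_τ^2] − E[τ]. The walk exits at 0 or 110, with P(hit 110 first) = 58/110, so E[X_τ^2] = 110^2 · 58/110 + 0 = 6380. Thus E[τ] = E[X_τ^2] − E[M_τ] = 6380 − 3364 = 3016 = 58(110 − 58) = 3016.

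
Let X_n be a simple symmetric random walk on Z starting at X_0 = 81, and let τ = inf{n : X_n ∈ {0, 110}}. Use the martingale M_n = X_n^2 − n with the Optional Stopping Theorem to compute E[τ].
E[τ] = 2349

M_n = X_n^2 − n is a martingale (since E[X_{n+1}^2 | F_n] = X_n^2 + 1). By OST (τ has finite mean in a bounded region), E[M_τ] = E[M_0] = X_0^2 − 0 = 81^2 = 6561. Also E[M_τ] = E[X_τ^2] − E[τ]. The walk exits at 0 or 110, with P(hit 110 first) = 81/110, so E[X_τ^2] = 110^2 · 81/110 + 0 = 8910. Thus E[τ] = E[X_τ^2] − E[M_τ] = 8910 − 6561 = 2349 = 81(110 − 81) = 2349.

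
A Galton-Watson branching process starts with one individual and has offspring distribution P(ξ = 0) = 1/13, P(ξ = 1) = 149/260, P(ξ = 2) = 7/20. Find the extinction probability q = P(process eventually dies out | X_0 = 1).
q = 20/91

The pgf is f(s) = 1/13 + 149/260·s + 7/20·s². The extinction probability q is the smallest fixed point of f in [0, 1]. Setting s = f(s):
  7/20·s² + (149/260 − 1)·s + 1/13 = 0
  7/20·s² − (1/13 + 7/20)·s + 1/13 = 0
which factors as (s − 1)·(7/20·s − 1/13) = 0, giving roots s = 1 and s = (1/13)/(7/20) = 20/91.
Mean offspring μ = 149/260 + 2·7/20 = 331/260 > 1 (supercritical), so q < 1. The extinction probability is the smaller root: q = (1/13)/(7/20) = 20/91.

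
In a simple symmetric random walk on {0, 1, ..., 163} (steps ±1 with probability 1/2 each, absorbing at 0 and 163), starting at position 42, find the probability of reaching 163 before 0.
P(hit 163 before 0) = 42/163

Let u_k = P(hit 163 before 0 | start at k). Then u_0 = 0, u_163 = 1, and u_k = u_{k-1}/2 + u_{k+1}/2 for 1 ≤ k ≤ 162. This harmonic recurrence is solved by u_k = k/163, giving u_42 = 42/163.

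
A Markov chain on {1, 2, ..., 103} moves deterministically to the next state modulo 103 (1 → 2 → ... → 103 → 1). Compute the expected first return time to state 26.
E[T_26 | X_0 = 26] = 103

The chain cycles deterministically, so starting at state 26 it returns in exactly 103 steps. Equivalently, the stationary distribution is uniform π_j = 1/103 for every state j, so by Kac's formula E[T_26] = 1/π_26 = 103.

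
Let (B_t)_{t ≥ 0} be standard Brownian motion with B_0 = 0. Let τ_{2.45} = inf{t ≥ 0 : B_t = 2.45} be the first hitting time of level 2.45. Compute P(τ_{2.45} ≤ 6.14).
P(τ_{2.45} ≤ 6.14) = 2(1 − Φ(2.45/√6.14)) = 2(1 − Φ(0.9887)) ≈ 0.3228

By the reflection principle for standard BM, P(τ_b ≤ t) = 2 · P(B_t ≥ b). Since B_t ~ N(0, t), P(B_t ≥ 2.45) = 1 − Φ(2.45/√t) = 1 − Φ(2.45/√6.14) = 1 − Φ(0.9887) ≈ 0.16140. Doubling: P(τ_{2.45} ≤ 6.14) ≈ 2 · 0.16140 = 0.32280 ≈ 0.3228.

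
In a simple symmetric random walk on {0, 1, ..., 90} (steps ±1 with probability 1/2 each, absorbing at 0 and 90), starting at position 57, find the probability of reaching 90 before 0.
P(hit 90 before 0) = 57/90 = 19/30

Let u_k = P(hit 90 before 0 | start at k). Then u_0 = 0, u_90 = 1, and u_k = u_{k-1}/2 + u_{k+1}/2 for 1 ≤ k ≤ 89. This harmonic recurrence is solved by u_k = k/90, giving u_57 = 57/90 = 19/30.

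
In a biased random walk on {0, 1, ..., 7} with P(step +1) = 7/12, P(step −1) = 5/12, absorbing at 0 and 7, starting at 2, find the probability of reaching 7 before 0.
P(hit 7 before 0) = (1 − (5/7)^2) / (1 − (5/7)^7) = 201684/372709

Let u_k denote P(reach 7 before 0 | start at k). Boundary: u_0 = 0, u_7 = 1. Recurrence: u_k = 7/12·u_{k+1} + 5/12·u_{k-1} for 1 ≤ k ≤ 6. Try u_k = A + B·r^k with r = q/p = (5/12)/(7/12) = 5/7. Substitution satisfies the recurrence; boundary conditions give:
  u_k = (1 − r^k) / (1 − r^N) = (1 − (5/7)^2) / (1 − (5/7)^7) = 201684/372709.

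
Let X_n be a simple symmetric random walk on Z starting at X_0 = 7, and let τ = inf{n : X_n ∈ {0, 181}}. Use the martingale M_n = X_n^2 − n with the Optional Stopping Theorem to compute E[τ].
E[τ] = 1218

M_n = X_n^2 − n is a martingale (since E[X_{n+1}^2 | F_n] = X_n^2 + 1). By OST (τ has finite mean in a bounded region), E[M_τ] = E[M_0] = X_0^2 − 0 = 7^2 = 49. Also E[M_τ] = E[X_τ^2] − E[τ]. The walk exits at 0 or 181, with P(hit 181 first) = 7/181, so E[X_τ^2] = 181^2 · 7/181 + 0 = 1267. Thus E[τ] = E[X_τ^2] − E[M_τ] = 1267 − 49 = 1218 = 7(181 − 7) = 1218.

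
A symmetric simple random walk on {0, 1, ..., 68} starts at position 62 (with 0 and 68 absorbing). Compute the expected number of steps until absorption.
E[τ | X_0 = 62] = 372

Let v_k = E[τ | X_0 = k]. Boundary: v_0 = v_68 = 0. Recurrence: v_k = 1 + (v_{k-1} + v_{k+1})/2 for 1 ≤ k ≤ 67. The particular solution to v_k − (v_{k-1} + v_{k+1})/2 = 1 is v_k = −k^2. Adding homogeneous solution A + B k and matching boundaries gives v_k = k (68 − k). Substituting k = 62: v_62 = 62 · 6 = 372.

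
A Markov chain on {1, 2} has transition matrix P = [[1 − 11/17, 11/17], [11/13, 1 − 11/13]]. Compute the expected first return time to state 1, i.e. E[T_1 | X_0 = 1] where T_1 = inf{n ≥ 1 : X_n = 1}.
E[T_1 | X_0 = 1] = 1/π_1 = 30/17

For an irreducible recurrent Markov chain with stationary distribution π, E[T_i | X_0 = i] = 1/π_i (Kac's formula). Here π_1 = (11/13)/(11/17 + 11/13) = (11/13)/(330/221) = 17/30, so E[T_1 | X_0 = 1] = 1/π_1 = (11/17 + 11/13)/(11/13) = (330/221)/(11/13) = 30/17.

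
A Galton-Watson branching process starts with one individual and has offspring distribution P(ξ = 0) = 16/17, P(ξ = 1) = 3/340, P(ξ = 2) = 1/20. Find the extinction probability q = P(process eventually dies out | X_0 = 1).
q = 1

Mean offspring μ = 0·16/17 + 1·3/340 + 2·1/20 = 37/340 ≤ 1. For μ ≤ 1 with offspring not concentrated at 1, the Galton-Watson process goes extinct almost surely, so q = 1.
(Algebraic check: The pgf is f(s) = 16/17 + 3/340·s + 1/20·s². The extinction probability q is the smallest fixed point of f in [0, 1]. Setting s = f(s):
  1/20·s² + (3/340 − 1)·s + 16/17 = 0
  1/20·s² − (16/17 + 1/20)·s + 16/17 = 0
which factors as (s − 1)·(1/20·s − 16/17) = 0, giving roots s = 1 and s = (16/17)/(1/20) = 320/17. Since 320/17 ≥ 1, the smallest root in [0, 1] is s = 1.)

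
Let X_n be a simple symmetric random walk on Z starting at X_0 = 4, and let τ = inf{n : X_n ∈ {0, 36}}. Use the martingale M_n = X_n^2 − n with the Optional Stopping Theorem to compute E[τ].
E[τ] = 128

M_n = X_n^2 − n is a martingale (since E[X_{n+1}^2 | F_n] = X_n^2 + 1). By OST (τ has finite mean in a bounded region), E[M_τ] = E[M_0] = X_0^2 − 0 = 4^2 = 16. Also E[M_τ] = E[X_τ^2] − E[τ]. The walk exits at 0 or 36, with P(hit 36 first) = 4/36, so E[X_τ^2] = 36^2 · 4/36 + 0 = 144. Thus E[τ] = E[X_τ^2] − E[M_τ] = 144 − 16 = 128 = 4(36 − 4) = 128.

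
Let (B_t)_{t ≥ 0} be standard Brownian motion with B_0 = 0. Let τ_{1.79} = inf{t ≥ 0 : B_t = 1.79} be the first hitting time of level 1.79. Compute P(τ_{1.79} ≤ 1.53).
P(τ_{1.79} ≤ 1.53) = 2(1 − Φ(1.79/√1.53)) = 2(1 − Φ(1.4471)) ≈ 0.1479

By the reflection principle for standard BM, P(τ_b ≤ t) = 2 · P(B_t ≥ b). Since B_t ~ N(0, t), P(B_t ≥ 1.79) = 1 − Φ(1.79/√t) = 1 − Φ(1.79/√1.53) = 1 − Φ(1.4471) ≈ 0.07393. Doubling: P(τ_{1.79} ≤ 1.53) ≈ 2 · 0.07393 = 0.14786 ≈ 0.1479.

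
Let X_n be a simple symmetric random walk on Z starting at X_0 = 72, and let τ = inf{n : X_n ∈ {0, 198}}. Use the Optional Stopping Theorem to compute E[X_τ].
E[X_τ] = 72

X_n is a martingale and τ is a bounded-mean stopping time (indeed τ is finite a.s. with bounded expectation since the walk is in a bounded region). By the OST, E[X_τ] = E[X_0] = 72. Equivalently: E[X_τ] = 198 · P(hit 198 first) + 0 · P(hit 0 first) = 198 · (72/198) = 72.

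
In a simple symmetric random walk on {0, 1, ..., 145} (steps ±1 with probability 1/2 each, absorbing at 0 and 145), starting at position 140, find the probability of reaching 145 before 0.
P(hit 145 before 0) = 140/145 = 28/29

Let u_k = P(hit 145 before 0 | start at k). Then u_0 = 0, u_145 = 1, and u_k = u_{k-1}/2 + u_{k+1}/2 for 1 ≤ k ≤ 144. This harmonic recurrence is solved by u_k = k/145, giving u_140 = 140/145 = 28/29.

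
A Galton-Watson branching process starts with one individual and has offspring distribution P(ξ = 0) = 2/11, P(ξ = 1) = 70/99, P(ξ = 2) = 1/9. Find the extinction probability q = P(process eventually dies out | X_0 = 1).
q = 1

Mean offspring μ = 0·2/11 + 1·70/99 + 2·1/9 = 92/99 ≤ 1. For μ ≤ 1 with offspring not concentrated at 1, the Galton-Watson process goes extinct almost surely, so q = 1.
(Algebraic check: The pgf is f(s) = 2/11 + 70/99·s + 1/9·s². The extinction probability q is the smallest fixed point of f in [0, 1]. Setting s = f(s):
  1/9·s² + (70/99 − 1)·s + 2/11 = 0
  1/9·s² − (2/11 + 1/9)·s + 2/11 = 0
which factors as (s − 1)·(1/9·s − 2/11) = 0, giving roots s = 1 and s = (2/11)/(1/9) = 18/11. Since 18/11 ≥ 1, the smallest root in [0, 1] is s = 1.)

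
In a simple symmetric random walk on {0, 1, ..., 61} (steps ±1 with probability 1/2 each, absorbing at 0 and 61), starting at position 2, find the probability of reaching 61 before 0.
P(hit 61 before 0) = 2/61

Let u_k = P(hit 61 before 0 | start at k). Then u_0 = 0, u_61 = 1, and u_k = u_{k-1}/2 + u_{k+1}/2 for 1 ≤ k ≤ 60. This harmonic recurrence is solved by u_k = k/61, giving u_2 = 2/61.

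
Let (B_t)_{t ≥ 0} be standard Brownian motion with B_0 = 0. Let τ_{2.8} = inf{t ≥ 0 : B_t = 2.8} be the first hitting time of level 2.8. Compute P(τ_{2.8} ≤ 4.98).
P(τ_{2.8} ≤ 4.98) = 2(1 − Φ(2.8/√4.98)) = 2(1 − Φ(1.2547)) ≈ 0.2096

By the reflection principle for standard BM, P(τ_b ≤ t) = 2 · P(B_t ≥ b). Since B_t ~ N(0, t), P(B_t ≥ 2.8) = 1 − Φ(2.8/√t) = 1 − Φ(2.8/√4.98) = 1 − Φ(1.2547) ≈ 0.10479. Doubling: P(τ_{2.8} ≤ 4.98) ≈ 2 · 0.10479 = 0.20958 ≈ 0.2096.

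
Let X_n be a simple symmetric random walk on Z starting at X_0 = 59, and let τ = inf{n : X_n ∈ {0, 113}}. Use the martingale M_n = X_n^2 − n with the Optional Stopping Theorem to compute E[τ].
E[τ] = 3186

M_n = X_n^2 − n is a martingale (since E[X_{n+1}^2 | F_n] = X_n^2 + 1). By OST (τ has finite mean in a bounded region), E[M_τ] = E[M_0] = X_0^2 − 0 = 59^2 = 3481. Also E[M_τ] = E[X_τ^2] − E[τ]. The walk exits at 0 or 113, with P(hit 113 first) = 59/113, so E[X_τ^2] = 113^2 · 59/113 + 0 = 6667. Thus E[τ] = E[X_τ^2] − E[M_τ] = 6667 − 3481 = 3186 = 59(113 − 59) = 3186.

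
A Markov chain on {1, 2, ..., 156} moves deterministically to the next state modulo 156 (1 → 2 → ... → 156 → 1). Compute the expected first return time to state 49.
E[T_49 | X_0 = 49] = 156

The chain cycles deterministically, so starting at state 49 it returns in exactly 156 steps. Equivalently, the stationary distribution is uniform π_j = 1/156 for every state j, so by Kac's formula E[T_49] = 1/π_49 = 156.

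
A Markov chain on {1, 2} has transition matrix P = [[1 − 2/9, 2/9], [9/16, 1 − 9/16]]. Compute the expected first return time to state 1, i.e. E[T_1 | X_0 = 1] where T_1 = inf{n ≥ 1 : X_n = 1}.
E[T_1 | X_0 = 1] = 1/π_1 = 113/81

For an irreducible recurrent Markov chain with stationary distribution π, E[T_i | X_0 = i] = 1/π_i (Kac's formula). Here π_1 = (9/16)/(2/9 + 9/16) = (9/16)/(113/144) = 81/113, so E[T_1 | X_0 = 1] = 1/π_1 = (2/9 + 9/16)/(9/16) = (113/144)/(9/16) = 113/81.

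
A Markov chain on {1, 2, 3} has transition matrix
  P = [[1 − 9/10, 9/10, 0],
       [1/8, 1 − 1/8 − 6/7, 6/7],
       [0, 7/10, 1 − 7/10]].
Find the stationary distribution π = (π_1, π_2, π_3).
π = (245/4169, 1764/4169, 2160/4169)

This is a birth-death chain on three states, which satisfies detailed balance: π_1 · P_{12} = π_2 · P_{21} and π_2 · P_{23} = π_3 · P_{32}.
From π_1 · 9/10 = π_2 · 1/8: π_2/π_1 = (9/10)/(1/8) = 36/5.
From π_2 · 6/7 = π_3 · 7/10: π_3/π_2 = (6/7)/(7/10) = 60/49.
Take π_1 proportional to 1; then unnormalized π = (1, 36/5, 432/49). Normalize by dividing by the sum 4169/245:
  π = (245/4169, 1764/4169, 2160/4169).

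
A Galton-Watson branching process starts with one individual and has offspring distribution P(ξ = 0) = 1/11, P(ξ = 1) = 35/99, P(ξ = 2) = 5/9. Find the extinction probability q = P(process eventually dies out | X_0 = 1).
q = 9/55

The pgf is f(s) = 1/11 + 35/99·s + 5/9·s². The extinction probability q is the smallest fixed point of f in [0, 1]. Setting s = f(s):
  5/9·s² + (35/99 − 1)·s + 1/11 = 0
  5/9·s² − (1/11 + 5/9)·s + 1/11 = 0
which factors as (s − 1)·(5/9·s − 1/11) = 0, giving roots s = 1 and s = (1/11)/(5/9) = 9/55.
Mean offspring μ = 35/99 + 2·5/9 = 145/99 > 1 (supercritical), so q < 1. The extinction probability is the smaller root: q = (1/11)/(5/9) = 9/55.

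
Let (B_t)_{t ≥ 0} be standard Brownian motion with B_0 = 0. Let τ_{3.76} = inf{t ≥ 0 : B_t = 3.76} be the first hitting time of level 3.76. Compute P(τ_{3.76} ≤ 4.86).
P(τ_{3.76} ≤ 4.86) = 2(1 − Φ(3.76/√4.86)) = 2(1 − Φ(1.7056)) ≈ 0.0881

By the reflection principle for standard BM, P(τ_b ≤ t) = 2 · P(B_t ≥ b). Since B_t ~ N(0, t), P(B_t ≥ 3.76) = 1 − Φ(3.76/√t) = 1 − Φ(3.76/√4.86) = 1 − Φ(1.7056) ≈ 0.04404. Doubling: P(τ_{3.76} ≤ 4.86) ≈ 2 · 0.04404 = 0.08808 ≈ 0.0881.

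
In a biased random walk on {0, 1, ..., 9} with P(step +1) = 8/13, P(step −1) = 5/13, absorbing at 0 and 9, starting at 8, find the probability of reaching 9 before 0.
P(hit 9 before 0) = (1 − (5/8)^8) / (1 − (5/8)^9) = 43697576/44088201

Let u_k denote P(reach 9 before 0 | start at k). Boundary: u_0 = 0, u_9 = 1. Recurrence: u_k = 8/13·u_{k+1} + 5/13·u_{k-1} for 1 ≤ k ≤ 8. Try u_k = A + B·r^k with r = q/p = (5/13)/(8/13) = 5/8. Substitution satisfies the recurrence; boundary conditions give:
  u_k = (1 − r^k) / (1 − r^N) = (1 − (5/8)^8) / (1 − (5/8)^9) = 43697576/44088201.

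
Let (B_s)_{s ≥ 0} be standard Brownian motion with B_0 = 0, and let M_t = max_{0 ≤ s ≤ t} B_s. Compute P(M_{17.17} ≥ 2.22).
P(M_{17.17} ≥ 2.22) = 2·P(B_{17.17} ≥ 2.22) = 2(1 − Φ(2.22/√17.17)) ≈ 0.5921

By the reflection principle for Brownian motion, P(M_t ≥ a) = 2 · P(B_t ≥ a) for a ≥ 0. Since B_t ~ N(0, t), P(B_t ≥ 2.22) = 1 − Φ(2.22/√t) = 1 − Φ(2.22/√17.17) = 1 − Φ(0.5358). So
  P(M_{17.17} ≥ 2.22) = 2(1 − Φ(0.5358)) ≈ 0.5921.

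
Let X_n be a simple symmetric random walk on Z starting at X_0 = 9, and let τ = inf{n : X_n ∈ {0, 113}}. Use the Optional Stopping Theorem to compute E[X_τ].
E[X_τ] = 9

X_n is a martingale and τ is a bounded-mean stopping time (indeed τ is finite a.s. with bounded expectation since the walk is in a bounded region). By the OST, E[X_τ] = E[X_0] = 9. Equivalently: E[X_τ] = 113 · P(hit 113 first) + 0 · P(hit 0 first) = 113 · (9/113) = 9.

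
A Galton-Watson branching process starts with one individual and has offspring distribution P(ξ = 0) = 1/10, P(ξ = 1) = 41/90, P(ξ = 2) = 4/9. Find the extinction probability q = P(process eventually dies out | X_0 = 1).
q = 9/40

The pgf is f(s) = 1/10 + 41/90·s + 4/9·s². The extinction probability q is the smallest fixed point of f in [0, 1]. Setting s = f(s):
  4/9·s² + (41/90 − 1)·s + 1/10 = 0
  4/9·s² − (1/10 + 4/9)·s + 1/10 = 0
which factors as (s − 1)·(4/9·s − 1/10) = 0, giving roots s = 1 and s = (1/10)/(4/9) = 9/40.
Mean offspring μ = 41/90 + 2·4/9 = 121/90 > 1 (supercritical), so q < 1. The extinction probability is the smaller root: q = (1/10)/(4/9) = 9/40.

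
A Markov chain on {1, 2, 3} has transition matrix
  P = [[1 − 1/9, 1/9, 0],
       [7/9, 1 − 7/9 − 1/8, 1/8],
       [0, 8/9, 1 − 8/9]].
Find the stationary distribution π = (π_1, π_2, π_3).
π = (448/521, 64/521, 9/521)

This is a birth-death chain on three states, which satisfies detailed balance: π_1 · P_{12} = π_2 · P_{21} and π_2 · P_{23} = π_3 · P_{32}.
From π_1 · 1/9 = π_2 · 7/9: π_2/π_1 = (1/9)/(7/9) = 1/7.
From π_2 · 1/8 = π_3 · 8/9: π_3/π_2 = (1/8)/(8/9) = 9/64.
Take π_1 proportional to 1; then unnormalized π = (1, 1/7, 9/448). Normalize by dividing by the sum 521/448:
  π = (448/521, 64/521, 9/521).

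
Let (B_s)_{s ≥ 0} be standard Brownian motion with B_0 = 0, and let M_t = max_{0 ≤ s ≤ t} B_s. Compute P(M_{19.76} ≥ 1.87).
P(M_{19.76} ≥ 1.87) = 2·P(B_{19.76} ≥ 1.87) = 2(1 − Φ(1.87/√19.76)) ≈ 0.6740

By the reflection principle for Brownian motion, P(M_t ≥ a) = 2 · P(B_t ≥ a) for a ≥ 0. Since B_t ~ N(0, t), P(B_t ≥ 1.87) = 1 − Φ(1.87/√t) = 1 − Φ(1.87/√19.76) = 1 − Φ(0.4207). So
  P(M_{19.76} ≥ 1.87) = 2(1 − Φ(0.4207)) ≈ 0.6740.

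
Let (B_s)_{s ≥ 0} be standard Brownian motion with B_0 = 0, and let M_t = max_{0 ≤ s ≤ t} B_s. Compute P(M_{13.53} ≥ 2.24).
P(M_{13.53} ≥ 2.24) = 2·P(B_{13.53} ≥ 2.24) = 2(1 − Φ(2.24/√13.53)) ≈ 0.5425

By the reflection principle for Brownian motion, P(M_t ≥ a) = 2 · P(B_t ≥ a) for a ≥ 0. Since B_t ~ N(0, t), P(B_t ≥ 2.24) = 1 − Φ(2.24/√t) = 1 − Φ(2.24/√13.53) = 1 − Φ(0.6090). So
  P(M_{13.53} ≥ 2.24) = 2(1 − Φ(0.6090)) ≈ 0.5425.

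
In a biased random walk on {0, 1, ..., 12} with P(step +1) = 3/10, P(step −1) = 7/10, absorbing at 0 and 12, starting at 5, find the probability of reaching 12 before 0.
P(hit 12 before 0) = (1 − (7/3)^5) / (1 − (7/3)^12) = 9056367/3460188940

Let u_k denote P(reach 12 before 0 | start at k). Boundary: u_0 = 0, u_12 = 1. Recurrence: u_k = 3/10·u_{k+1} + 7/10·u_{k-1} for 1 ≤ k ≤ 11. Try u_k = A + B·r^k with r = q/p = (7/10)/(3/10) = 7/3. Substitution satisfies the recurrence; boundary conditions give:
  u_k = (1 − r^k) / (1 − r^N) = (1 − (7/3)^5) / (1 − (7/3)^12) = 9056367/3460188940.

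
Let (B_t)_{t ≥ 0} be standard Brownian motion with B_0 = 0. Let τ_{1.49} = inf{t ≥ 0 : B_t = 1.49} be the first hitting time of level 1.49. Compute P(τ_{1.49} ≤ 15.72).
P(τ_{1.49} ≤ 15.72) = 2(1 − Φ(1.49/√15.72)) = 2(1 − Φ(0.3758)) ≈ 0.7071

By the reflection principle for standard BM, P(τ_b ≤ t) = 2 · P(B_t ≥ b). Since B_t ~ N(0, t), P(B_t ≥ 1.49) = 1 − Φ(1.49/√t) = 1 − Φ(1.49/√15.72) = 1 − Φ(0.3758) ≈ 0.35353. Doubling: P(τ_{1.49} ≤ 15.72) ≈ 2 · 0.35353 = 0.70706 ≈ 0.7071.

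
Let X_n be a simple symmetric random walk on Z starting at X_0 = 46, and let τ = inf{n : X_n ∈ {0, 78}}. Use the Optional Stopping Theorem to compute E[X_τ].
E[X_τ] = 46

X_n is a martingale and τ is a bounded-mean stopping time (indeed τ is finite a.s. with bounded expectation since the walk is in a bounded region). By the OST, E[X_τ] = E[X_0] = 46. Equivalently: E[X_τ] = 78 · P(hit 78 first) + 0 · P(hit 0 first) = 78 · (46/78) = 46.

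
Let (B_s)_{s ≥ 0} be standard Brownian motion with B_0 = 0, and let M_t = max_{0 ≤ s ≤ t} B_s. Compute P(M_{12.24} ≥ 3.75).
P(M_{12.24} ≥ 3.75) = 2·P(B_{12.24} ≥ 3.75) = 2(1 − Φ(3.75/√12.24)) ≈ 0.2838

By the reflection principle for Brownian motion, P(M_t ≥ a) = 2 · P(B_t ≥ a) for a ≥ 0. Since B_t ~ N(0, t), P(B_t ≥ 3.75) = 1 − Φ(3.75/√t) = 1 − Φ(3.75/√12.24) = 1 − Φ(1.0719). So
  P(M_{12.24} ≥ 3.75) = 2(1 − Φ(1.0719)) ≈ 0.2838.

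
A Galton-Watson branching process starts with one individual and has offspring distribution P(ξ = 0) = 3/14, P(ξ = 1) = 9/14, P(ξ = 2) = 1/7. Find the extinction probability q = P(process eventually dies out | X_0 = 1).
q = 1

Mean offspring μ = 0·3/14 + 1·9/14 + 2·1/7 = 13/14 ≤ 1. For μ ≤ 1 with offspring not concentrated at 1, the Galton-Watson process goes extinct almost surely, so q = 1.
(Algebraic check: The pgf is f(s) = 3/14 + 9/14·s + 1/7·s². The extinction probability q is the smallest fixed point of f in [0, 1]. Setting s = f(s):
  1/7·s² + (9/14 − 1)·s + 3/14 = 0
  1/7·s² − (3/14 + 1/7)·s + 3/14 = 0
which factors as (s − 1)·(1/7·s − 3/14) = 0, giving roots s = 1 and s = (3/14)/(1/7) = 3/2. Since 3/2 ≥ 1, the smallest root in [0, 1] is s = 1.)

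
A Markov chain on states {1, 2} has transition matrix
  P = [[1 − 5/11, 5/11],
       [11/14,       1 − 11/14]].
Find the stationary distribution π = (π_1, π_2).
π_1 = 121/191, π_2 = 70/191

Solve πP = π with π_1 + π_2 = 1. From πP = π: π_1 · (1 − 5/11) + π_2 · 11/14 = π_1 ⇒ π_2 · 11/14 = π_1 · 5/11 ⇒ π_2/π_1 = (5/11)/(11/14) = 70/121. Together with π_1 + π_2 = 1:
  π_1 = (11/14)/(5/11 + 11/14) = (11/14)/(191/154) = 121/191,
  π_2 = (5/11)/(5/11 + 11/14) = (5/11)/(191/154) = 70/191.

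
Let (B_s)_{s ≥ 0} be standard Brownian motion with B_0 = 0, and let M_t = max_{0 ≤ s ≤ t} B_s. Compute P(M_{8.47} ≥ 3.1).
P(M_{8.47} ≥ 3.1) = 2·P(B_{8.47} ≥ 3.1) = 2(1 − Φ(3.1/√8.47)) ≈ 0.2868

By the reflection principle for Brownian motion, P(M_t ≥ a) = 2 · P(B_t ≥ a) for a ≥ 0. Since B_t ~ N(0, t), P(B_t ≥ 3.1) = 1 − Φ(3.1/√t) = 1 − Φ(3.1/√8.47) = 1 − Φ(1.0652). So
  P(M_{8.47} ≥ 3.1) = 2(1 − Φ(1.0652)) ≈ 0.2868.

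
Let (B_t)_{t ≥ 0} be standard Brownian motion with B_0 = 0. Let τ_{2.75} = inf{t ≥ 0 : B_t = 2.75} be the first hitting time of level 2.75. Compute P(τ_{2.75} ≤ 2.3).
P(τ_{2.75} ≤ 2.3) = 2(1 − Φ(2.75/√2.3)) = 2(1 − Φ(1.8133)) ≈ 0.0698

By the reflection principle for standard BM, P(τ_b ≤ t) = 2 · P(B_t ≥ b). Since B_t ~ N(0, t), P(B_t ≥ 2.75) = 1 − Φ(2.75/√t) = 1 − Φ(2.75/√2.3) = 1 − Φ(1.8133) ≈ 0.03489. Doubling: P(τ_{2.75} ≤ 2.3) ≈ 2 · 0.03489 = 0.06978 ≈ 0.0698.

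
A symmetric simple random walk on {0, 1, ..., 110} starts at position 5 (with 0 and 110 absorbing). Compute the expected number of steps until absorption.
E[τ | X_0 = 5] = 525

Let v_k = E[τ | X_0 = k]. Boundary: v_0 = v_110 = 0. Recurrence: v_k = 1 + (v_{k-1} + v_{k+1})/2 for 1 ≤ k ≤ 109. The particular solution to v_k − (v_{k-1} + v_{k+1})/2 = 1 is v_k = −k^2. Adding homogeneous solution A + B k and matching boundaries gives v_k = k (110 − k). Substituting k = 5: v_5 = 5 · 105 = 525.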